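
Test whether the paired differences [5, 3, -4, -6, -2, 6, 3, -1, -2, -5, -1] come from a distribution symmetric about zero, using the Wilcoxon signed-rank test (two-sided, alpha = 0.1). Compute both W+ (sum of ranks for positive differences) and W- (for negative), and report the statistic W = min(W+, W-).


Step 1: Drop any zero differences (none here) and take |d_i|.
|d| = [5, 3, 4, 6, 2, 6, 3, 1, 2, 5, 1]
Step 2: Midrank |d_i| (ties get averaged ranks).
ranks: |5|->8.5, |3|->5.5, |4|->7, |6|->10.5, |2|->3.5, |6|->10.5, |3|->5.5, |1|->1.5, |2|->3.5, |5|->8.5, |1|->1.5
Step 3: Attach original signs; sum ranks with positive sign and with negative sign.
W+ = 8.5 + 5.5 + 10.5 + 5.5 = 30
W- = 7 + 10.5 + 3.5 + 1.5 + 3.5 + 8.5 + 1.5 = 36
(Check: W+ + W- = 66 should equal n(n+1)/2 = 66.)
Step 4: Test statistic W = min(W+, W-) = 30.
Step 5: Ties in |d|, so use the tie-corrected normal approximation.
        E[W] = n(n+1)/4 = 11*12/4 = 33.
        Tie groups: |d|=1 (t=2), |d|=2 (t=2), |d|=3 (t=2), |d|=5 (t=2), |d|=6 (t=2); sum(t^3 - t) = 30.
        Var[W] = n(n+1)(2n+1)/24 - sum(t^3-t)/48 = 3036/24 - 30/48 = 125.875.
        z = (W - E[W]) / sqrt(Var[W]) = (30 - 33) / 11.2194 = -0.2674.
        Two-sided p = 2*Phi(z) = 0.789166.
Step 6: alpha = 0.1. fail to reject H0.

W+ = 30, W- = 36, W = min = 30, p = 0.789166, fail to reject H0.


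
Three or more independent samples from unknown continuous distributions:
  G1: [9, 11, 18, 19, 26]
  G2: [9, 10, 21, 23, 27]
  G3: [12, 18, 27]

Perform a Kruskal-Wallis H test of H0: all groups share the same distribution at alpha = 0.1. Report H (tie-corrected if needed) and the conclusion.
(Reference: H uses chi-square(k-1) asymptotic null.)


Step 1: Combine all N = 13 observations and assign midranks.
sorted (value, group, rank): (9,G1,1.5), (9,G2,1.5), (10,G2,3), (11,G1,4), (12,G3,5), (18,G1,6.5), (18,G3,6.5), (19,G1,8), (21,G2,9), (23,G2,10), (26,G1,11), (27,G2,12.5), (27,G3,12.5)
Step 2: Sum ranks within each group.
R_1 = 31 (n_1 = 5)
R_2 = 36 (n_2 = 5)
R_3 = 24 (n_3 = 3)
Step 3: H = 12/(N(N+1)) * sum(R_i^2/n_i) - 3(N+1)
     = 12/(13*14) * (31^2/5 + 36^2/5 + 24^2/3) - 3*14
     = 0.065934 * 643.4 - 42
     = 0.421978.
Step 4: Ties present; correction factor C = 1 - 18/(13^3 - 13) = 0.991758. Corrected H = 0.421978 / 0.991758 = 0.425485.
Step 5: Under H0, H ~ chi^2(2); p-value = 0.808364.
Step 6: alpha = 0.1. fail to reject H0.

H = 0.4255, df = 2, p = 0.808364, fail to reject H0.


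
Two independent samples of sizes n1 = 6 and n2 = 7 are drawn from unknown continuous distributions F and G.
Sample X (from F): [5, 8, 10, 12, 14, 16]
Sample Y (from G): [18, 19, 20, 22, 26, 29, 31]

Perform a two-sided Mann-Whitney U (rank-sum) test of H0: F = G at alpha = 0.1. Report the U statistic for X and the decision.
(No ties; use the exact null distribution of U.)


Step 1: Combine and sort all 13 observations; assign midranks.
sorted (value, group): (5,X), (8,X), (10,X), (12,X), (14,X), (16,X), (18,Y), (19,Y), (20,Y), (22,Y), (26,Y), (29,Y), (31,Y)
ranks: 5->1, 8->2, 10->3, 12->4, 14->5, 16->6, 18->7, 19->8, 20->9, 22->10, 26->11, 29->12, 31->13
Step 2: Rank sum for X: R1 = 1 + 2 + 3 + 4 + 5 + 6 = 21.
Step 3: U_X = R1 - n1(n1+1)/2 = 21 - 6*7/2 = 21 - 21 = 0.
       U_Y = n1*n2 - U_X = 42 - 0 = 42.
Step 4: No ties, so the exact null distribution of U (based on enumerating the C(13,6) = 1716 equally likely rank assignments) gives the two-sided p-value.
Step 5: p-value = 0.001166; compare to alpha = 0.1. reject H0.

U_X = 0, p = 0.001166, reject H0 at alpha = 0.1.


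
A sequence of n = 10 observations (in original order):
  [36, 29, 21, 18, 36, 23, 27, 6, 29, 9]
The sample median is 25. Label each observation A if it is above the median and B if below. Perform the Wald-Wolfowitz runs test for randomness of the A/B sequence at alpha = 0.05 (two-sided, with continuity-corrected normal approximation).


Step 1: Compute median = 25; label A = above, B = below.
Labels in order: AABBABABAB  (n_A = 5, n_B = 5)
Step 2: Count runs R = 8.
Step 3: Under H0 (random ordering), E[R] = 2*n_A*n_B/(n_A+n_B) + 1 = 2*5*5/10 + 1 = 6.0000.
        Var[R] = 2*n_A*n_B*(2*n_A*n_B - n_A - n_B) / ((n_A+n_B)^2 * (n_A+n_B-1)) = 2000/900 = 2.2222.
        SD[R] = 1.4907.
Step 4: Continuity-corrected z = (R - 0.5 - E[R]) / SD[R] = (8 - 0.5 - 6.0000) / 1.4907 = 1.0062.
Step 5: Two-sided p-value via normal approximation = 2*(1 - Phi(|z|)) = 0.314305.
Step 6: alpha = 0.05. fail to reject H0.

R = 8, z = 1.0062, p = 0.314305, fail to reject H0.


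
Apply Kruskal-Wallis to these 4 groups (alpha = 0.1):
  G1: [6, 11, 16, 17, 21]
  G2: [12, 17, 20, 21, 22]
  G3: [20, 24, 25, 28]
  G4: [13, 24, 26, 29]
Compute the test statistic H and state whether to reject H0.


Step 1: Combine all N = 18 observations and assign midranks.
sorted (value, group, rank): (6,G1,1), (11,G1,2), (12,G2,3), (13,G4,4), (16,G1,5), (17,G1,6.5), (17,G2,6.5), (20,G2,8.5), (20,G3,8.5), (21,G1,10.5), (21,G2,10.5), (22,G2,12), (24,G3,13.5), (24,G4,13.5), (25,G3,15), (26,G4,16), (28,G3,17), (29,G4,18)
Step 2: Sum ranks within each group.
R_1 = 25 (n_1 = 5)
R_2 = 40.5 (n_2 = 5)
R_3 = 54 (n_3 = 4)
R_4 = 51.5 (n_4 = 4)
Step 3: H = 12/(N(N+1)) * sum(R_i^2/n_i) - 3(N+1)
     = 12/(18*19) * (25^2/5 + 40.5^2/5 + 54^2/4 + 51.5^2/4) - 3*19
     = 0.035088 * 1845.11 - 57
     = 7.740789.
Step 4: Ties present; correction factor C = 1 - 24/(18^3 - 18) = 0.995872. Corrected H = 7.740789 / 0.995872 = 7.772876.
Step 5: Under H0, H ~ chi^2(3); p-value = 0.050946.
Step 6: alpha = 0.1. reject H0.

H = 7.7729, df = 3, p = 0.050946, reject H0.


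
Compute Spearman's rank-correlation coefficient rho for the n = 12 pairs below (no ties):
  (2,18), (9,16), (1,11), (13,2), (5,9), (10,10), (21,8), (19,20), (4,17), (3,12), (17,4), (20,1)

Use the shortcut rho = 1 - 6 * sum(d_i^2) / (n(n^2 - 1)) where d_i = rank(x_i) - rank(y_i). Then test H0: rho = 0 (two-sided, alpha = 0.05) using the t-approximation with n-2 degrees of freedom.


Step 1: Rank x and y separately (midranks; no ties here).
rank(x): 2->2, 9->6, 1->1, 13->8, 5->5, 10->7, 21->12, 19->10, 4->4, 3->3, 17->9, 20->11
rank(y): 18->11, 16->9, 11->7, 2->2, 9->5, 10->6, 8->4, 20->12, 17->10, 12->8, 4->3, 1->1
Step 2: d_i = R_x(i) - R_y(i); compute d_i^2.
  (2-11)^2=81, (6-9)^2=9, (1-7)^2=36, (8-2)^2=36, (5-5)^2=0, (7-6)^2=1, (12-4)^2=64, (10-12)^2=4, (4-10)^2=36, (3-8)^2=25, (9-3)^2=36, (11-1)^2=100
sum(d^2) = 428.
Step 3: rho = 1 - 6*428 / (12*(12^2 - 1)) = 1 - 2568/1716 = -0.496503.
Step 4: Under H0, t = rho * sqrt((n-2)/(1-rho^2)) = -1.8088 ~ t(10).
Step 5: Two-sided p-value from the t-distribution with 10 df = 0.100603.
Step 6: alpha = 0.05. fail to reject H0.

rho = -0.4965, p = 0.100603, fail to reject H0 at alpha = 0.05.


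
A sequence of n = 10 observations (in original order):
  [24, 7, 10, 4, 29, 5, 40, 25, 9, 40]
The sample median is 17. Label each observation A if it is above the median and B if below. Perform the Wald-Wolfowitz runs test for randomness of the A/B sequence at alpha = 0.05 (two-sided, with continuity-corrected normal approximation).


Step 1: Compute median = 17; label A = above, B = below.
Labels in order: ABBBABAABA  (n_A = 5, n_B = 5)
Step 2: Count runs R = 7.
Step 3: Under H0 (random ordering), E[R] = 2*n_A*n_B/(n_A+n_B) + 1 = 2*5*5/10 + 1 = 6.0000.
        Var[R] = 2*n_A*n_B*(2*n_A*n_B - n_A - n_B) / ((n_A+n_B)^2 * (n_A+n_B-1)) = 2000/900 = 2.2222.
        SD[R] = 1.4907.
Step 4: Continuity-corrected z = (R - 0.5 - E[R]) / SD[R] = (7 - 0.5 - 6.0000) / 1.4907 = 0.3354.
Step 5: Two-sided p-value via normal approximation = 2*(1 - Phi(|z|)) = 0.737316.
Step 6: alpha = 0.05. fail to reject H0.

R = 7, z = 0.3354, p = 0.737316, fail to reject H0.


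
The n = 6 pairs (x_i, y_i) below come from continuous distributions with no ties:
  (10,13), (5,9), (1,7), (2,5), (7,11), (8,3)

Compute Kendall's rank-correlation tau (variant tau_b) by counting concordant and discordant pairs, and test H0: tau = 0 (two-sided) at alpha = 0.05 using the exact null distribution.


Step 1: Enumerate the 15 unordered pairs (i,j) with i<j and classify each by sign(x_j-x_i) * sign(y_j-y_i).
  (1,2):dx=-5,dy=-4->C; (1,3):dx=-9,dy=-6->C; (1,4):dx=-8,dy=-8->C; (1,5):dx=-3,dy=-2->C
  (1,6):dx=-2,dy=-10->C; (2,3):dx=-4,dy=-2->C; (2,4):dx=-3,dy=-4->C; (2,5):dx=+2,dy=+2->C
  (2,6):dx=+3,dy=-6->D; (3,4):dx=+1,dy=-2->D; (3,5):dx=+6,dy=+4->C; (3,6):dx=+7,dy=-4->D
  (4,5):dx=+5,dy=+6->C; (4,6):dx=+6,dy=-2->D; (5,6):dx=+1,dy=-8->D
Step 2: C = 10, D = 5, total pairs = 15.
Step 3: tau = (C - D)/(n(n-1)/2) = (10 - 5)/15 = 0.333333.
Step 4: Exact two-sided p-value (enumerate n! = 720 permutations of y under H0): p = 0.469444.
Step 5: alpha = 0.05. fail to reject H0.

tau_b = 0.3333 (C=10, D=5), p = 0.469444, fail to reject H0.


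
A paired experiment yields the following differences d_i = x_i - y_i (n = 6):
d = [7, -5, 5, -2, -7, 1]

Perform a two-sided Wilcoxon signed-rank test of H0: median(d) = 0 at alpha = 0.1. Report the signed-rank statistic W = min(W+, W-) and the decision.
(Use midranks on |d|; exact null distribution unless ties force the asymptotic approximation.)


Step 1: Drop any zero differences (none here) and take |d_i|.
|d| = [7, 5, 5, 2, 7, 1]
Step 2: Midrank |d_i| (ties get averaged ranks).
ranks: |7|->5.5, |5|->3.5, |5|->3.5, |2|->2, |7|->5.5, |1|->1
Step 3: Attach original signs; sum ranks with positive sign and with negative sign.
W+ = 5.5 + 3.5 + 1 = 10
W- = 3.5 + 2 + 5.5 = 11
(Check: W+ + W- = 21 should equal n(n+1)/2 = 21.)
Step 4: Test statistic W = min(W+, W-) = 10.
Step 5: Ties in |d|, so use the tie-corrected normal approximation.
        E[W] = n(n+1)/4 = 6*7/4 = 10.5.
        Tie groups: |d|=5 (t=2), |d|=7 (t=2); sum(t^3 - t) = 12.
        Var[W] = n(n+1)(2n+1)/24 - sum(t^3-t)/48 = 546/24 - 12/48 = 22.5.
        z = (W - E[W]) / sqrt(Var[W]) = (10 - 10.5) / 4.7434 = -0.1054.
        Two-sided p = 2*Phi(z) = 0.916051.
Step 6: alpha = 0.1. fail to reject H0.

W+ = 10, W- = 11, W = min = 10, p = 0.916051, fail to reject H0.


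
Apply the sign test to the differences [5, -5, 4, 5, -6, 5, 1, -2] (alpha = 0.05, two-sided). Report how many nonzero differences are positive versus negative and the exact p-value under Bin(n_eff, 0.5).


Step 1: Discard zero differences. Original n = 8; n_eff = number of nonzero differences = 8.
Nonzero differences (with sign): +5, -5, +4, +5, -6, +5, +1, -2
Step 2: Count signs: positive = 5, negative = 3.
Step 3: Under H0: P(positive) = 0.5, so the number of positives S ~ Bin(8, 0.5).
Step 4: Two-sided exact p-value = sum of Bin(8,0.5) probabilities at or below the observed probability = 0.726562.
Step 5: alpha = 0.05. fail to reject H0.

n_eff = 8, pos = 5, neg = 3, p = 0.726562, fail to reject H0.


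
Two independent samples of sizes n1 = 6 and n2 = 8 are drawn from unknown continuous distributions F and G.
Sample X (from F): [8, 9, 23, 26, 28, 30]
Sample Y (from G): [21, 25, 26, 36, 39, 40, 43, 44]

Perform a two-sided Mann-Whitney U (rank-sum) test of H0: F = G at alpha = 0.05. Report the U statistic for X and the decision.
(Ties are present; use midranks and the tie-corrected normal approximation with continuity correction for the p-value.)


Step 1: Combine and sort all 14 observations; assign midranks.
sorted (value, group): (8,X), (9,X), (21,Y), (23,X), (25,Y), (26,X), (26,Y), (28,X), (30,X), (36,Y), (39,Y), (40,Y), (43,Y), (44,Y)
ranks: 8->1, 9->2, 21->3, 23->4, 25->5, 26->6.5, 26->6.5, 28->8, 30->9, 36->10, 39->11, 40->12, 43->13, 44->14
Step 2: Rank sum for X: R1 = 1 + 2 + 4 + 6.5 + 8 + 9 = 30.5.
Step 3: U_X = R1 - n1(n1+1)/2 = 30.5 - 6*7/2 = 30.5 - 21 = 9.5.
       U_Y = n1*n2 - U_X = 48 - 9.5 = 38.5.
Step 4: Ties are present, so use the tie-corrected normal approximation (with continuity correction) for the p-value.
Step 5: p-value = 0.070392; compare to alpha = 0.05. fail to reject H0.

U_X = 9.5, p = 0.070392, fail to reject H0 at alpha = 0.05.


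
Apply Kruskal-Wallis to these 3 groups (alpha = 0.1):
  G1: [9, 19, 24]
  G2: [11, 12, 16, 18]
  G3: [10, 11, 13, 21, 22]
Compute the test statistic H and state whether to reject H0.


Step 1: Combine all N = 12 observations and assign midranks.
sorted (value, group, rank): (9,G1,1), (10,G3,2), (11,G2,3.5), (11,G3,3.5), (12,G2,5), (13,G3,6), (16,G2,7), (18,G2,8), (19,G1,9), (21,G3,10), (22,G3,11), (24,G1,12)
Step 2: Sum ranks within each group.
R_1 = 22 (n_1 = 3)
R_2 = 23.5 (n_2 = 4)
R_3 = 32.5 (n_3 = 5)
Step 3: H = 12/(N(N+1)) * sum(R_i^2/n_i) - 3(N+1)
     = 12/(12*13) * (22^2/3 + 23.5^2/4 + 32.5^2/5) - 3*13
     = 0.076923 * 510.646 - 39
     = 0.280449.
Step 4: Ties present; correction factor C = 1 - 6/(12^3 - 12) = 0.996503. Corrected H = 0.280449 / 0.996503 = 0.281433.
Step 5: Under H0, H ~ chi^2(2); p-value = 0.868736.
Step 6: alpha = 0.1. fail to reject H0.

H = 0.2814, df = 2, p = 0.868736, fail to reject H0.


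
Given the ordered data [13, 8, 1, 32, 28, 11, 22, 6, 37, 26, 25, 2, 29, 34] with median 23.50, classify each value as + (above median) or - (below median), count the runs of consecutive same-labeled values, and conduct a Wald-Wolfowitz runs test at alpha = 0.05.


Step 1: Compute median = 23.50; label A = above, B = below.
Labels in order: BBBAABBBAAABAA  (n_A = 7, n_B = 7)
Step 2: Count runs R = 6.
Step 3: Under H0 (random ordering), E[R] = 2*n_A*n_B/(n_A+n_B) + 1 = 2*7*7/14 + 1 = 8.0000.
        Var[R] = 2*n_A*n_B*(2*n_A*n_B - n_A - n_B) / ((n_A+n_B)^2 * (n_A+n_B-1)) = 8232/2548 = 3.2308.
        SD[R] = 1.7974.
Step 4: Continuity-corrected z = (R + 0.5 - E[R]) / SD[R] = (6 + 0.5 - 8.0000) / 1.7974 = -0.8345.
Step 5: Two-sided p-value via normal approximation = 2*(1 - Phi(|z|)) = 0.403986.
Step 6: alpha = 0.05. fail to reject H0.

R = 6, z = -0.8345, p = 0.403986, fail to reject H0.


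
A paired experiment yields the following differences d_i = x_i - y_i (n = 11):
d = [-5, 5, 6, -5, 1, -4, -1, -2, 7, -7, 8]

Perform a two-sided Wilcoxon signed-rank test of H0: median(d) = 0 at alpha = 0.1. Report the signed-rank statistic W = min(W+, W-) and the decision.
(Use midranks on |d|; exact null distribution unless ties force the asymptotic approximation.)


Step 1: Drop any zero differences (none here) and take |d_i|.
|d| = [5, 5, 6, 5, 1, 4, 1, 2, 7, 7, 8]
Step 2: Midrank |d_i| (ties get averaged ranks).
ranks: |5|->6, |5|->6, |6|->8, |5|->6, |1|->1.5, |4|->4, |1|->1.5, |2|->3, |7|->9.5, |7|->9.5, |8|->11
Step 3: Attach original signs; sum ranks with positive sign and with negative sign.
W+ = 6 + 8 + 1.5 + 9.5 + 11 = 36
W- = 6 + 6 + 4 + 1.5 + 3 + 9.5 = 30
(Check: W+ + W- = 66 should equal n(n+1)/2 = 66.)
Step 4: Test statistic W = min(W+, W-) = 30.
Step 5: Ties in |d|, so use the tie-corrected normal approximation.
        E[W] = n(n+1)/4 = 11*12/4 = 33.
        Tie groups: |d|=1 (t=2), |d|=5 (t=3), |d|=7 (t=2); sum(t^3 - t) = 36.
        Var[W] = n(n+1)(2n+1)/24 - sum(t^3-t)/48 = 3036/24 - 36/48 = 125.75.
        z = (W - E[W]) / sqrt(Var[W]) = (30 - 33) / 11.2138 = -0.2675.
        Two-sided p = 2*Phi(z) = 0.789064.
Step 6: alpha = 0.1. fail to reject H0.

W+ = 36, W- = 30, W = min = 30, p = 0.789064, fail to reject H0.


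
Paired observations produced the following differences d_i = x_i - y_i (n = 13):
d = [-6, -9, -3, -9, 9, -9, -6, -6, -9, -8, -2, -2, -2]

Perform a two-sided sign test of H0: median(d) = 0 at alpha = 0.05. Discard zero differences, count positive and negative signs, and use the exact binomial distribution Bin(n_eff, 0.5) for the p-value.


Step 1: Discard zero differences. Original n = 13; n_eff = number of nonzero differences = 13.
Nonzero differences (with sign): -6, -9, -3, -9, +9, -9, -6, -6, -9, -8, -2, -2, -2
Step 2: Count signs: positive = 1, negative = 12.
Step 3: Under H0: P(positive) = 0.5, so the number of positives S ~ Bin(13, 0.5).
Step 4: Two-sided exact p-value = sum of Bin(13,0.5) probabilities at or below the observed probability = 0.003418.
Step 5: alpha = 0.05. reject H0.

n_eff = 13, pos = 1, neg = 12, p = 0.003418, reject H0.


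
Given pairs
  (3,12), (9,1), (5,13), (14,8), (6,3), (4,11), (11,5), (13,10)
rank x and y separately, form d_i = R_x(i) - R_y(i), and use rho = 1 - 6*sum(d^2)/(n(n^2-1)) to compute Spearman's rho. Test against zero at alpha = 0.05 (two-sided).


Step 1: Rank x and y separately (midranks; no ties here).
rank(x): 3->1, 9->5, 5->3, 14->8, 6->4, 4->2, 11->6, 13->7
rank(y): 12->7, 1->1, 13->8, 8->4, 3->2, 11->6, 5->3, 10->5
Step 2: d_i = R_x(i) - R_y(i); compute d_i^2.
  (1-7)^2=36, (5-1)^2=16, (3-8)^2=25, (8-4)^2=16, (4-2)^2=4, (2-6)^2=16, (6-3)^2=9, (7-5)^2=4
sum(d^2) = 126.
Step 3: rho = 1 - 6*126 / (8*(8^2 - 1)) = 1 - 756/504 = -0.500000.
Step 4: Under H0, t = rho * sqrt((n-2)/(1-rho^2)) = -1.4142 ~ t(6).
Step 5: Two-sided p-value from the t-distribution with 6 df = 0.207031.
Step 6: alpha = 0.05. fail to reject H0.

rho = -0.5000, p = 0.207031, fail to reject H0 at alpha = 0.05.


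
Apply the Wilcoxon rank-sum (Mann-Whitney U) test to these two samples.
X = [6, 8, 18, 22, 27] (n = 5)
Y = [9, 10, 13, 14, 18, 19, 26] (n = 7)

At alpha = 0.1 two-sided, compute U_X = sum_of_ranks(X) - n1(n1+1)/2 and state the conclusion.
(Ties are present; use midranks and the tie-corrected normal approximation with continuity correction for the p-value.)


Step 1: Combine and sort all 12 observations; assign midranks.
sorted (value, group): (6,X), (8,X), (9,Y), (10,Y), (13,Y), (14,Y), (18,X), (18,Y), (19,Y), (22,X), (26,Y), (27,X)
ranks: 6->1, 8->2, 9->3, 10->4, 13->5, 14->6, 18->7.5, 18->7.5, 19->9, 22->10, 26->11, 27->12
Step 2: Rank sum for X: R1 = 1 + 2 + 7.5 + 10 + 12 = 32.5.
Step 3: U_X = R1 - n1(n1+1)/2 = 32.5 - 5*6/2 = 32.5 - 15 = 17.5.
       U_Y = n1*n2 - U_X = 35 - 17.5 = 17.5.
Step 4: Ties are present, so use the tie-corrected normal approximation (with continuity correction) for the p-value.
Step 5: p-value = 1.000000; compare to alpha = 0.1. fail to reject H0.

U_X = 17.5, p = 1.000000, fail to reject H0 at alpha = 0.1.


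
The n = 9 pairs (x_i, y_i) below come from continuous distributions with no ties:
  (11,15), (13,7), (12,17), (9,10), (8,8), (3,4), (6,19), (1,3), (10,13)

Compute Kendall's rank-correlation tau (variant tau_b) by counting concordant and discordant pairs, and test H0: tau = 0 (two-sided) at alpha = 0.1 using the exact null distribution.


Step 1: Enumerate the 36 unordered pairs (i,j) with i<j and classify each by sign(x_j-x_i) * sign(y_j-y_i).
  (1,2):dx=+2,dy=-8->D; (1,3):dx=+1,dy=+2->C; (1,4):dx=-2,dy=-5->C; (1,5):dx=-3,dy=-7->C
  (1,6):dx=-8,dy=-11->C; (1,7):dx=-5,dy=+4->D; (1,8):dx=-10,dy=-12->C; (1,9):dx=-1,dy=-2->C
  (2,3):dx=-1,dy=+10->D; (2,4):dx=-4,dy=+3->D; (2,5):dx=-5,dy=+1->D; (2,6):dx=-10,dy=-3->C
  (2,7):dx=-7,dy=+12->D; (2,8):dx=-12,dy=-4->C; (2,9):dx=-3,dy=+6->D; (3,4):dx=-3,dy=-7->C
  (3,5):dx=-4,dy=-9->C; (3,6):dx=-9,dy=-13->C; (3,7):dx=-6,dy=+2->D; (3,8):dx=-11,dy=-14->C
  (3,9):dx=-2,dy=-4->C; (4,5):dx=-1,dy=-2->C; (4,6):dx=-6,dy=-6->C; (4,7):dx=-3,dy=+9->D
  (4,8):dx=-8,dy=-7->C; (4,9):dx=+1,dy=+3->C; (5,6):dx=-5,dy=-4->C; (5,7):dx=-2,dy=+11->D
  (5,8):dx=-7,dy=-5->C; (5,9):dx=+2,dy=+5->C; (6,7):dx=+3,dy=+15->C; (6,8):dx=-2,dy=-1->C
  (6,9):dx=+7,dy=+9->C; (7,8):dx=-5,dy=-16->C; (7,9):dx=+4,dy=-6->D; (8,9):dx=+9,dy=+10->C
Step 2: C = 25, D = 11, total pairs = 36.
Step 3: tau = (C - D)/(n(n-1)/2) = (25 - 11)/36 = 0.388889.
Step 4: Exact two-sided p-value (enumerate n! = 362880 permutations of y under H0): p = 0.180181.
Step 5: alpha = 0.1. fail to reject H0.

tau_b = 0.3889 (C=25, D=11), p = 0.180181, fail to reject H0.


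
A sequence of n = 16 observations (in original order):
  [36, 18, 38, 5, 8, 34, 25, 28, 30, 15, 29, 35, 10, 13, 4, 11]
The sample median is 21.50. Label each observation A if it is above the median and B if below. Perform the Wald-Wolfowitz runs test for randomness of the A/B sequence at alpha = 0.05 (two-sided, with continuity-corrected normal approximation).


Step 1: Compute median = 21.50; label A = above, B = below.
Labels in order: ABABBAAAABAABBBB  (n_A = 8, n_B = 8)
Step 2: Count runs R = 8.
Step 3: Under H0 (random ordering), E[R] = 2*n_A*n_B/(n_A+n_B) + 1 = 2*8*8/16 + 1 = 9.0000.
        Var[R] = 2*n_A*n_B*(2*n_A*n_B - n_A - n_B) / ((n_A+n_B)^2 * (n_A+n_B-1)) = 14336/3840 = 3.7333.
        SD[R] = 1.9322.
Step 4: Continuity-corrected z = (R + 0.5 - E[R]) / SD[R] = (8 + 0.5 - 9.0000) / 1.9322 = -0.2588.
Step 5: Two-sided p-value via normal approximation = 2*(1 - Phi(|z|)) = 0.795809.
Step 6: alpha = 0.05. fail to reject H0.

R = 8, z = -0.2588, p = 0.795809, fail to reject H0.


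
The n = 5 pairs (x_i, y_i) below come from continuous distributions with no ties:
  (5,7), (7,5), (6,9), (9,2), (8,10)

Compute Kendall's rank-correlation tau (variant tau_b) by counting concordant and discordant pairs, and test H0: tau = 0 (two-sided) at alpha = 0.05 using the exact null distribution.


Step 1: Enumerate the 10 unordered pairs (i,j) with i<j and classify each by sign(x_j-x_i) * sign(y_j-y_i).
  (1,2):dx=+2,dy=-2->D; (1,3):dx=+1,dy=+2->C; (1,4):dx=+4,dy=-5->D; (1,5):dx=+3,dy=+3->C
  (2,3):dx=-1,dy=+4->D; (2,4):dx=+2,dy=-3->D; (2,5):dx=+1,dy=+5->C; (3,4):dx=+3,dy=-7->D
  (3,5):dx=+2,dy=+1->C; (4,5):dx=-1,dy=+8->D
Step 2: C = 4, D = 6, total pairs = 10.
Step 3: tau = (C - D)/(n(n-1)/2) = (4 - 6)/10 = -0.200000.
Step 4: Exact two-sided p-value (enumerate n! = 120 permutations of y under H0): p = 0.816667.
Step 5: alpha = 0.05. fail to reject H0.

tau_b = -0.2000 (C=4, D=6), p = 0.816667, fail to reject H0.


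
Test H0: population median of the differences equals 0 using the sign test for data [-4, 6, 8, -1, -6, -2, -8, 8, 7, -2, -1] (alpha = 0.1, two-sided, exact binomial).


Step 1: Discard zero differences. Original n = 11; n_eff = number of nonzero differences = 11.
Nonzero differences (with sign): -4, +6, +8, -1, -6, -2, -8, +8, +7, -2, -1
Step 2: Count signs: positive = 4, negative = 7.
Step 3: Under H0: P(positive) = 0.5, so the number of positives S ~ Bin(11, 0.5).
Step 4: Two-sided exact p-value = sum of Bin(11,0.5) probabilities at or below the observed probability = 0.548828.
Step 5: alpha = 0.1. fail to reject H0.

n_eff = 11, pos = 4, neg = 7, p = 0.548828, fail to reject H0.


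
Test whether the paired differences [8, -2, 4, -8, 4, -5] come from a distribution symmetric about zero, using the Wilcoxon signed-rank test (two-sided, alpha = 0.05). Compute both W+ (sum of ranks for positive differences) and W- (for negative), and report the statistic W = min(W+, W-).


Step 1: Drop any zero differences (none here) and take |d_i|.
|d| = [8, 2, 4, 8, 4, 5]
Step 2: Midrank |d_i| (ties get averaged ranks).
ranks: |8|->5.5, |2|->1, |4|->2.5, |8|->5.5, |4|->2.5, |5|->4
Step 3: Attach original signs; sum ranks with positive sign and with negative sign.
W+ = 5.5 + 2.5 + 2.5 = 10.5
W- = 1 + 5.5 + 4 = 10.5
(Check: W+ + W- = 21 should equal n(n+1)/2 = 21.)
Step 4: Test statistic W = min(W+, W-) = 10.5.
Step 5: Ties in |d|, so use the tie-corrected normal approximation.
        E[W] = n(n+1)/4 = 6*7/4 = 10.5.
        Tie groups: |d|=4 (t=2), |d|=8 (t=2); sum(t^3 - t) = 12.
        Var[W] = n(n+1)(2n+1)/24 - sum(t^3-t)/48 = 546/24 - 12/48 = 22.5.
        z = (W - E[W]) / sqrt(Var[W]) = (10.5 - 10.5) / 4.7434 = 0.0000.
        Two-sided p = 2*Phi(z) = 1.000000.
Step 6: alpha = 0.05. fail to reject H0.

W+ = 10.5, W- = 10.5, W = min = 10.5, p = 1.000000, fail to reject H0.


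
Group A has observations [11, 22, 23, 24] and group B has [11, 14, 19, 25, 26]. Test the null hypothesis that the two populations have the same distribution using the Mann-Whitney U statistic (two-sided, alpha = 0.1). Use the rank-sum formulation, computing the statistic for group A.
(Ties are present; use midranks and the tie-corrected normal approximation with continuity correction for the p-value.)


Step 1: Combine and sort all 9 observations; assign midranks.
sorted (value, group): (11,X), (11,Y), (14,Y), (19,Y), (22,X), (23,X), (24,X), (25,Y), (26,Y)
ranks: 11->1.5, 11->1.5, 14->3, 19->4, 22->5, 23->6, 24->7, 25->8, 26->9
Step 2: Rank sum for X: R1 = 1.5 + 5 + 6 + 7 = 19.5.
Step 3: U_X = R1 - n1(n1+1)/2 = 19.5 - 4*5/2 = 19.5 - 10 = 9.5.
       U_Y = n1*n2 - U_X = 20 - 9.5 = 10.5.
Step 4: Ties are present, so use the tie-corrected normal approximation (with continuity correction) for the p-value.
Step 5: p-value = 1.000000; compare to alpha = 0.1. fail to reject H0.

U_X = 9.5, p = 1.000000, fail to reject H0 at alpha = 0.1.


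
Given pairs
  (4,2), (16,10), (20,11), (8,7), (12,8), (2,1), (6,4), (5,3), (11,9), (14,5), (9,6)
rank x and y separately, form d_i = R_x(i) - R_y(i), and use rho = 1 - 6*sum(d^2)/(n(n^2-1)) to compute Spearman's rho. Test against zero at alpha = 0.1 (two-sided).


Step 1: Rank x and y separately (midranks; no ties here).
rank(x): 4->2, 16->10, 20->11, 8->5, 12->8, 2->1, 6->4, 5->3, 11->7, 14->9, 9->6
rank(y): 2->2, 10->10, 11->11, 7->7, 8->8, 1->1, 4->4, 3->3, 9->9, 5->5, 6->6
Step 2: d_i = R_x(i) - R_y(i); compute d_i^2.
  (2-2)^2=0, (10-10)^2=0, (11-11)^2=0, (5-7)^2=4, (8-8)^2=0, (1-1)^2=0, (4-4)^2=0, (3-3)^2=0, (7-9)^2=4, (9-5)^2=16, (6-6)^2=0
sum(d^2) = 24.
Step 3: rho = 1 - 6*24 / (11*(11^2 - 1)) = 1 - 144/1320 = 0.890909.
Step 4: Under H0, t = rho * sqrt((n-2)/(1-rho^2)) = 5.8847 ~ t(9).
Step 5: Two-sided p-value from the t-distribution with 9 df = 0.000233.
Step 6: alpha = 0.1. reject H0.

rho = 0.8909, p = 0.000233, reject H0 at alpha = 0.1.


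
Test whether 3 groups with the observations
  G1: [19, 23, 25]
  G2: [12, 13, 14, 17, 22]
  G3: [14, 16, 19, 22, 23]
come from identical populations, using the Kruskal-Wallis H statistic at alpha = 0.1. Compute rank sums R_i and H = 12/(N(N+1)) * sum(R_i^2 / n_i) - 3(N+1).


Step 1: Combine all N = 13 observations and assign midranks.
sorted (value, group, rank): (12,G2,1), (13,G2,2), (14,G2,3.5), (14,G3,3.5), (16,G3,5), (17,G2,6), (19,G1,7.5), (19,G3,7.5), (22,G2,9.5), (22,G3,9.5), (23,G1,11.5), (23,G3,11.5), (25,G1,13)
Step 2: Sum ranks within each group.
R_1 = 32 (n_1 = 3)
R_2 = 22 (n_2 = 5)
R_3 = 37 (n_3 = 5)
Step 3: H = 12/(N(N+1)) * sum(R_i^2/n_i) - 3(N+1)
     = 12/(13*14) * (32^2/3 + 22^2/5 + 37^2/5) - 3*14
     = 0.065934 * 711.933 - 42
     = 4.940659.
Step 4: Ties present; correction factor C = 1 - 24/(13^3 - 13) = 0.989011. Corrected H = 4.940659 / 0.989011 = 4.995556.
Step 5: Under H0, H ~ chi^2(2); p-value = 0.082268.
Step 6: alpha = 0.1. reject H0.

H = 4.9956, df = 2, p = 0.082268, reject H0.


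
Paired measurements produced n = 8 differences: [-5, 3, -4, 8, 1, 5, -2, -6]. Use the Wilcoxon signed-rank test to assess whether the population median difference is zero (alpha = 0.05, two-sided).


Step 1: Drop any zero differences (none here) and take |d_i|.
|d| = [5, 3, 4, 8, 1, 5, 2, 6]
Step 2: Midrank |d_i| (ties get averaged ranks).
ranks: |5|->5.5, |3|->3, |4|->4, |8|->8, |1|->1, |5|->5.5, |2|->2, |6|->7
Step 3: Attach original signs; sum ranks with positive sign and with negative sign.
W+ = 3 + 8 + 1 + 5.5 = 17.5
W- = 5.5 + 4 + 2 + 7 = 18.5
(Check: W+ + W- = 36 should equal n(n+1)/2 = 36.)
Step 4: Test statistic W = min(W+, W-) = 17.5.
Step 5: Ties in |d|, so use the tie-corrected normal approximation.
        E[W] = n(n+1)/4 = 8*9/4 = 18.
        Tie groups: |d|=5 (t=2); sum(t^3 - t) = 6.
        Var[W] = n(n+1)(2n+1)/24 - sum(t^3-t)/48 = 1224/24 - 6/48 = 50.875.
        z = (W - E[W]) / sqrt(Var[W]) = (17.5 - 18) / 7.1327 = -0.0701.
        Two-sided p = 2*Phi(z) = 0.944114.
Step 6: alpha = 0.05. fail to reject H0.

W+ = 17.5, W- = 18.5, W = min = 17.5, p = 0.944114, fail to reject H0.


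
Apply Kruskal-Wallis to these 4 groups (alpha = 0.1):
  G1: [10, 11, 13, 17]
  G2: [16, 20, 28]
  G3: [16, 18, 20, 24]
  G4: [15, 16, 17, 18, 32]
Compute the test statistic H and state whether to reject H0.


Step 1: Combine all N = 16 observations and assign midranks.
sorted (value, group, rank): (10,G1,1), (11,G1,2), (13,G1,3), (15,G4,4), (16,G2,6), (16,G3,6), (16,G4,6), (17,G1,8.5), (17,G4,8.5), (18,G3,10.5), (18,G4,10.5), (20,G2,12.5), (20,G3,12.5), (24,G3,14), (28,G2,15), (32,G4,16)
Step 2: Sum ranks within each group.
R_1 = 14.5 (n_1 = 4)
R_2 = 33.5 (n_2 = 3)
R_3 = 43 (n_3 = 4)
R_4 = 45 (n_4 = 5)
Step 3: H = 12/(N(N+1)) * sum(R_i^2/n_i) - 3(N+1)
     = 12/(16*17) * (14.5^2/4 + 33.5^2/3 + 43^2/4 + 45^2/5) - 3*17
     = 0.044118 * 1293.9 - 51
     = 6.083640.
Step 4: Ties present; correction factor C = 1 - 42/(16^3 - 16) = 0.989706. Corrected H = 6.083640 / 0.989706 = 6.146917.
Step 5: Under H0, H ~ chi^2(3); p-value = 0.104677.
Step 6: alpha = 0.1. fail to reject H0.

H = 6.1469, df = 3, p = 0.104677, fail to reject H0.


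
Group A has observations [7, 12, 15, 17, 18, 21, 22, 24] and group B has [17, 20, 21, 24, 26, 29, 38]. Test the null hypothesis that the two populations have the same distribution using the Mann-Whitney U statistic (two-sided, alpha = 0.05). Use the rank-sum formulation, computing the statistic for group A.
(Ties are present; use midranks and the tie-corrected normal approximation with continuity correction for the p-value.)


Step 1: Combine and sort all 15 observations; assign midranks.
sorted (value, group): (7,X), (12,X), (15,X), (17,X), (17,Y), (18,X), (20,Y), (21,X), (21,Y), (22,X), (24,X), (24,Y), (26,Y), (29,Y), (38,Y)
ranks: 7->1, 12->2, 15->3, 17->4.5, 17->4.5, 18->6, 20->7, 21->8.5, 21->8.5, 22->10, 24->11.5, 24->11.5, 26->13, 29->14, 38->15
Step 2: Rank sum for X: R1 = 1 + 2 + 3 + 4.5 + 6 + 8.5 + 10 + 11.5 = 46.5.
Step 3: U_X = R1 - n1(n1+1)/2 = 46.5 - 8*9/2 = 46.5 - 36 = 10.5.
       U_Y = n1*n2 - U_X = 56 - 10.5 = 45.5.
Step 4: Ties are present, so use the tie-corrected normal approximation (with continuity correction) for the p-value.
Step 5: p-value = 0.048534; compare to alpha = 0.05. reject H0.

U_X = 10.5, p = 0.048534, reject H0 at alpha = 0.05.


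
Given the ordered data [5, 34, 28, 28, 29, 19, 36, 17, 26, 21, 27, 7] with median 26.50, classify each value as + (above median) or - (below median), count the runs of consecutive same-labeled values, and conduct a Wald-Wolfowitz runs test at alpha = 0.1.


Step 1: Compute median = 26.50; label A = above, B = below.
Labels in order: BAAAABABBBAB  (n_A = 6, n_B = 6)
Step 2: Count runs R = 7.
Step 3: Under H0 (random ordering), E[R] = 2*n_A*n_B/(n_A+n_B) + 1 = 2*6*6/12 + 1 = 7.0000.
        Var[R] = 2*n_A*n_B*(2*n_A*n_B - n_A - n_B) / ((n_A+n_B)^2 * (n_A+n_B-1)) = 4320/1584 = 2.7273.
        SD[R] = 1.6514.
Step 4: R = E[R], so z = 0 with no continuity correction.
Step 5: Two-sided p-value via normal approximation = 2*(1 - Phi(|z|)) = 1.000000.
Step 6: alpha = 0.1. fail to reject H0.

R = 7, z = 0.0000, p = 1.000000, fail to reject H0.


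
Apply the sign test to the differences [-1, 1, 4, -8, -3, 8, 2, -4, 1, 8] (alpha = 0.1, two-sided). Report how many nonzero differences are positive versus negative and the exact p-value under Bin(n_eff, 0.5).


Step 1: Discard zero differences. Original n = 10; n_eff = number of nonzero differences = 10.
Nonzero differences (with sign): -1, +1, +4, -8, -3, +8, +2, -4, +1, +8
Step 2: Count signs: positive = 6, negative = 4.
Step 3: Under H0: P(positive) = 0.5, so the number of positives S ~ Bin(10, 0.5).
Step 4: Two-sided exact p-value = sum of Bin(10,0.5) probabilities at or below the observed probability = 0.753906.
Step 5: alpha = 0.1. fail to reject H0.

n_eff = 10, pos = 6, neg = 4, p = 0.753906, fail to reject H0.


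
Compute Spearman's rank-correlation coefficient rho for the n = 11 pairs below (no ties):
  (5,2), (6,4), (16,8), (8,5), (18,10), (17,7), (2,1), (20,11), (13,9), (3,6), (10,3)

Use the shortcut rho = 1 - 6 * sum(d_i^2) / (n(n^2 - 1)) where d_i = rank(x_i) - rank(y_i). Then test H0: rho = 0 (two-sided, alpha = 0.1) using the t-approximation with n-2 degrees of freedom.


Step 1: Rank x and y separately (midranks; no ties here).
rank(x): 5->3, 6->4, 16->8, 8->5, 18->10, 17->9, 2->1, 20->11, 13->7, 3->2, 10->6
rank(y): 2->2, 4->4, 8->8, 5->5, 10->10, 7->7, 1->1, 11->11, 9->9, 6->6, 3->3
Step 2: d_i = R_x(i) - R_y(i); compute d_i^2.
  (3-2)^2=1, (4-4)^2=0, (8-8)^2=0, (5-5)^2=0, (10-10)^2=0, (9-7)^2=4, (1-1)^2=0, (11-11)^2=0, (7-9)^2=4, (2-6)^2=16, (6-3)^2=9
sum(d^2) = 34.
Step 3: rho = 1 - 6*34 / (11*(11^2 - 1)) = 1 - 204/1320 = 0.845455.
Step 4: Under H0, t = rho * sqrt((n-2)/(1-rho^2)) = 4.7493 ~ t(9).
Step 5: Two-sided p-value from the t-distribution with 9 df = 0.001045.
Step 6: alpha = 0.1. reject H0.

rho = 0.8455, p = 0.001045, reject H0 at alpha = 0.1.


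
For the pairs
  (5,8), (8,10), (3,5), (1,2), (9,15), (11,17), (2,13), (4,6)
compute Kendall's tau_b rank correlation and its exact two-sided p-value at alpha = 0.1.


Step 1: Enumerate the 28 unordered pairs (i,j) with i<j and classify each by sign(x_j-x_i) * sign(y_j-y_i).
  (1,2):dx=+3,dy=+2->C; (1,3):dx=-2,dy=-3->C; (1,4):dx=-4,dy=-6->C; (1,5):dx=+4,dy=+7->C
  (1,6):dx=+6,dy=+9->C; (1,7):dx=-3,dy=+5->D; (1,8):dx=-1,dy=-2->C; (2,3):dx=-5,dy=-5->C
  (2,4):dx=-7,dy=-8->C; (2,5):dx=+1,dy=+5->C; (2,6):dx=+3,dy=+7->C; (2,7):dx=-6,dy=+3->D
  (2,8):dx=-4,dy=-4->C; (3,4):dx=-2,dy=-3->C; (3,5):dx=+6,dy=+10->C; (3,6):dx=+8,dy=+12->C
  (3,7):dx=-1,dy=+8->D; (3,8):dx=+1,dy=+1->C; (4,5):dx=+8,dy=+13->C; (4,6):dx=+10,dy=+15->C
  (4,7):dx=+1,dy=+11->C; (4,8):dx=+3,dy=+4->C; (5,6):dx=+2,dy=+2->C; (5,7):dx=-7,dy=-2->C
  (5,8):dx=-5,dy=-9->C; (6,7):dx=-9,dy=-4->C; (6,8):dx=-7,dy=-11->C; (7,8):dx=+2,dy=-7->D
Step 2: C = 24, D = 4, total pairs = 28.
Step 3: tau = (C - D)/(n(n-1)/2) = (24 - 4)/28 = 0.714286.
Step 4: Exact two-sided p-value (enumerate n! = 40320 permutations of y under H0): p = 0.014137.
Step 5: alpha = 0.1. reject H0.

tau_b = 0.7143 (C=24, D=4), p = 0.014137, reject H0.


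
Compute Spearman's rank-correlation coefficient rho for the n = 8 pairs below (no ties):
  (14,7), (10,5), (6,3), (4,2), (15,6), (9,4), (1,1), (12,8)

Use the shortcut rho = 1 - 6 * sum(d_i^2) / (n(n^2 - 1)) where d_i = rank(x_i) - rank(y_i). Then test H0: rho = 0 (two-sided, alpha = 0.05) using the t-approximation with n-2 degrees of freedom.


Step 1: Rank x and y separately (midranks; no ties here).
rank(x): 14->7, 10->5, 6->3, 4->2, 15->8, 9->4, 1->1, 12->6
rank(y): 7->7, 5->5, 3->3, 2->2, 6->6, 4->4, 1->1, 8->8
Step 2: d_i = R_x(i) - R_y(i); compute d_i^2.
  (7-7)^2=0, (5-5)^2=0, (3-3)^2=0, (2-2)^2=0, (8-6)^2=4, (4-4)^2=0, (1-1)^2=0, (6-8)^2=4
sum(d^2) = 8.
Step 3: rho = 1 - 6*8 / (8*(8^2 - 1)) = 1 - 48/504 = 0.904762.
Step 4: Under H0, t = rho * sqrt((n-2)/(1-rho^2)) = 5.2034 ~ t(6).
Step 5: Two-sided p-value from the t-distribution with 6 df = 0.002008.
Step 6: alpha = 0.05. reject H0.

rho = 0.9048, p = 0.002008, reject H0 at alpha = 0.05.


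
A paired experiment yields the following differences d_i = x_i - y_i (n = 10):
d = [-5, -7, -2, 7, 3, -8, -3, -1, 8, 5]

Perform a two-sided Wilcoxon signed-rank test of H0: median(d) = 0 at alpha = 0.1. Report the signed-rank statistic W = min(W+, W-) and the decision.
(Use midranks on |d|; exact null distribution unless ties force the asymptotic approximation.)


Step 1: Drop any zero differences (none here) and take |d_i|.
|d| = [5, 7, 2, 7, 3, 8, 3, 1, 8, 5]
Step 2: Midrank |d_i| (ties get averaged ranks).
ranks: |5|->5.5, |7|->7.5, |2|->2, |7|->7.5, |3|->3.5, |8|->9.5, |3|->3.5, |1|->1, |8|->9.5, |5|->5.5
Step 3: Attach original signs; sum ranks with positive sign and with negative sign.
W+ = 7.5 + 3.5 + 9.5 + 5.5 = 26
W- = 5.5 + 7.5 + 2 + 9.5 + 3.5 + 1 = 29
(Check: W+ + W- = 55 should equal n(n+1)/2 = 55.)
Step 4: Test statistic W = min(W+, W-) = 26.
Step 5: Ties in |d|, so use the tie-corrected normal approximation.
        E[W] = n(n+1)/4 = 10*11/4 = 27.5.
        Tie groups: |d|=3 (t=2), |d|=5 (t=2), |d|=7 (t=2), |d|=8 (t=2); sum(t^3 - t) = 24.
        Var[W] = n(n+1)(2n+1)/24 - sum(t^3-t)/48 = 2310/24 - 24/48 = 95.75.
        z = (W - E[W]) / sqrt(Var[W]) = (26 - 27.5) / 9.7852 = -0.1533.
        Two-sided p = 2*Phi(z) = 0.878167.
Step 6: alpha = 0.1. fail to reject H0.

W+ = 26, W- = 29, W = min = 26, p = 0.878167, fail to reject H0.


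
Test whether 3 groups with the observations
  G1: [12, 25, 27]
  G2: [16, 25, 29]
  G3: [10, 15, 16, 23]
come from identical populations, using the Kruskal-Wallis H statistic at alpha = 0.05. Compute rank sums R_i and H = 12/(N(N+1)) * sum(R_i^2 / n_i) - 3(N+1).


Step 1: Combine all N = 10 observations and assign midranks.
sorted (value, group, rank): (10,G3,1), (12,G1,2), (15,G3,3), (16,G2,4.5), (16,G3,4.5), (23,G3,6), (25,G1,7.5), (25,G2,7.5), (27,G1,9), (29,G2,10)
Step 2: Sum ranks within each group.
R_1 = 18.5 (n_1 = 3)
R_2 = 22 (n_2 = 3)
R_3 = 14.5 (n_3 = 4)
Step 3: H = 12/(N(N+1)) * sum(R_i^2/n_i) - 3(N+1)
     = 12/(10*11) * (18.5^2/3 + 22^2/3 + 14.5^2/4) - 3*11
     = 0.109091 * 327.979 - 33
     = 2.779545.
Step 4: Ties present; correction factor C = 1 - 12/(10^3 - 10) = 0.987879. Corrected H = 2.779545 / 0.987879 = 2.813650.
Step 5: Under H0, H ~ chi^2(2); p-value = 0.244920.
Step 6: alpha = 0.05. fail to reject H0.

H = 2.8137, df = 2, p = 0.244920, fail to reject H0.


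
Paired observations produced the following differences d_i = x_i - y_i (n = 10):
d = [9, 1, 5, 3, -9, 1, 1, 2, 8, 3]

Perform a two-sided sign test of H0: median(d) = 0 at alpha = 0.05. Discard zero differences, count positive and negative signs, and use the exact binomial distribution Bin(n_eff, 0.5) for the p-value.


Step 1: Discard zero differences. Original n = 10; n_eff = number of nonzero differences = 10.
Nonzero differences (with sign): +9, +1, +5, +3, -9, +1, +1, +2, +8, +3
Step 2: Count signs: positive = 9, negative = 1.
Step 3: Under H0: P(positive) = 0.5, so the number of positives S ~ Bin(10, 0.5).
Step 4: Two-sided exact p-value = sum of Bin(10,0.5) probabilities at or below the observed probability = 0.021484.
Step 5: alpha = 0.05. reject H0.

n_eff = 10, pos = 9, neg = 1, p = 0.021484, reject H0.


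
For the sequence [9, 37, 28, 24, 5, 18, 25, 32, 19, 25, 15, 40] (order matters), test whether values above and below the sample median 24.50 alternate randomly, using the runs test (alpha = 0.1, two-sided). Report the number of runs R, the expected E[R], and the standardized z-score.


Step 1: Compute median = 24.50; label A = above, B = below.
Labels in order: BAABBBAABABA  (n_A = 6, n_B = 6)
Step 2: Count runs R = 8.
Step 3: Under H0 (random ordering), E[R] = 2*n_A*n_B/(n_A+n_B) + 1 = 2*6*6/12 + 1 = 7.0000.
        Var[R] = 2*n_A*n_B*(2*n_A*n_B - n_A - n_B) / ((n_A+n_B)^2 * (n_A+n_B-1)) = 4320/1584 = 2.7273.
        SD[R] = 1.6514.
Step 4: Continuity-corrected z = (R - 0.5 - E[R]) / SD[R] = (8 - 0.5 - 7.0000) / 1.6514 = 0.3028.
Step 5: Two-sided p-value via normal approximation = 2*(1 - Phi(|z|)) = 0.762069.
Step 6: alpha = 0.1. fail to reject H0.

R = 8, z = 0.3028, p = 0.762069, fail to reject H0.


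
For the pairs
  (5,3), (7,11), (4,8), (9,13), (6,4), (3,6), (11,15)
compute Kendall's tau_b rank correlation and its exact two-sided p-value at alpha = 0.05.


Step 1: Enumerate the 21 unordered pairs (i,j) with i<j and classify each by sign(x_j-x_i) * sign(y_j-y_i).
  (1,2):dx=+2,dy=+8->C; (1,3):dx=-1,dy=+5->D; (1,4):dx=+4,dy=+10->C; (1,5):dx=+1,dy=+1->C
  (1,6):dx=-2,dy=+3->D; (1,7):dx=+6,dy=+12->C; (2,3):dx=-3,dy=-3->C; (2,4):dx=+2,dy=+2->C
  (2,5):dx=-1,dy=-7->C; (2,6):dx=-4,dy=-5->C; (2,7):dx=+4,dy=+4->C; (3,4):dx=+5,dy=+5->C
  (3,5):dx=+2,dy=-4->D; (3,6):dx=-1,dy=-2->C; (3,7):dx=+7,dy=+7->C; (4,5):dx=-3,dy=-9->C
  (4,6):dx=-6,dy=-7->C; (4,7):dx=+2,dy=+2->C; (5,6):dx=-3,dy=+2->D; (5,7):dx=+5,dy=+11->C
  (6,7):dx=+8,dy=+9->C
Step 2: C = 17, D = 4, total pairs = 21.
Step 3: tau = (C - D)/(n(n-1)/2) = (17 - 4)/21 = 0.619048.
Step 4: Exact two-sided p-value (enumerate n! = 5040 permutations of y under H0): p = 0.069048.
Step 5: alpha = 0.05. fail to reject H0.

tau_b = 0.6190 (C=17, D=4), p = 0.069048, fail to reject H0.


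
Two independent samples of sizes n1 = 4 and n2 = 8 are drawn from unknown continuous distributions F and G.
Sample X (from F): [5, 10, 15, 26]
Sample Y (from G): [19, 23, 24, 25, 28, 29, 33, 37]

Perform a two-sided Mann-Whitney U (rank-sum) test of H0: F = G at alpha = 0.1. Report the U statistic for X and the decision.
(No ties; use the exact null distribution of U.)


Step 1: Combine and sort all 12 observations; assign midranks.
sorted (value, group): (5,X), (10,X), (15,X), (19,Y), (23,Y), (24,Y), (25,Y), (26,X), (28,Y), (29,Y), (33,Y), (37,Y)
ranks: 5->1, 10->2, 15->3, 19->4, 23->5, 24->6, 25->7, 26->8, 28->9, 29->10, 33->11, 37->12
Step 2: Rank sum for X: R1 = 1 + 2 + 3 + 8 = 14.
Step 3: U_X = R1 - n1(n1+1)/2 = 14 - 4*5/2 = 14 - 10 = 4.
       U_Y = n1*n2 - U_X = 32 - 4 = 28.
Step 4: No ties, so the exact null distribution of U (based on enumerating the C(12,4) = 495 equally likely rank assignments) gives the two-sided p-value.
Step 5: p-value = 0.048485; compare to alpha = 0.1. reject H0.

U_X = 4, p = 0.048485, reject H0 at alpha = 0.1.
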